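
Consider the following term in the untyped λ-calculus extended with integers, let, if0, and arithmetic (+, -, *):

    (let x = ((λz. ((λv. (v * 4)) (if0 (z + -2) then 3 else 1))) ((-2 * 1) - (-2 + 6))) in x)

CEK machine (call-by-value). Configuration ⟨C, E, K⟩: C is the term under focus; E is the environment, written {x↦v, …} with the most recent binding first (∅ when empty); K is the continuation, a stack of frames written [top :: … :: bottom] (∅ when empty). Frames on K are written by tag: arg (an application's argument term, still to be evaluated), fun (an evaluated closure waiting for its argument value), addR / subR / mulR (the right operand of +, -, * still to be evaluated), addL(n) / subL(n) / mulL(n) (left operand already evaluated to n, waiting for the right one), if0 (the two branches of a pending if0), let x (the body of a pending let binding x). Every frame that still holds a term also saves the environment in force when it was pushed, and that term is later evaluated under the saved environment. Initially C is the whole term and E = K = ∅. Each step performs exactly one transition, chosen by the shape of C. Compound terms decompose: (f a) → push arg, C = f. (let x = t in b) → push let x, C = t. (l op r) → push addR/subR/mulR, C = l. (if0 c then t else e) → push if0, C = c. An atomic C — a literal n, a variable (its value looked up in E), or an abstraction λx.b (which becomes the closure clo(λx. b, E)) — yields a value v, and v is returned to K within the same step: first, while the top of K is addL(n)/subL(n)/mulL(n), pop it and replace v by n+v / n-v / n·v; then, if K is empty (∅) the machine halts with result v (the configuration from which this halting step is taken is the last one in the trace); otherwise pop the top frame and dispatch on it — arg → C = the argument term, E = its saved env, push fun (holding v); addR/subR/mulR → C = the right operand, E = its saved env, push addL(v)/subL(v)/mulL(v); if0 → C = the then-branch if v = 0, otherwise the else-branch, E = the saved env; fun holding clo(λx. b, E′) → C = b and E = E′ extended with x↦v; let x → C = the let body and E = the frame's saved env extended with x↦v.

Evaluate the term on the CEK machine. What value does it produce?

step 0: [C=(let x = ((λz. ((λv. (v * 4)) (if0 (z + -2) then 3 else 1))) ((-2 * 1) - (-2 + 6))) in x) | E=∅ | K=∅]
step 1: [C=((λz. ((λv. (v * 4)) (if0 (z + -2) then 3 else 1))) ((-2 * 1) - (-2 + 6))) | E=∅ | K=[let x]]
step 2: [C=(λz. ((λv. (v * 4)) (if0 (z + -2) then 3 else 1))) | E=∅ | K=[arg :: let x]]
step 3: [C=((-2 * 1) - (-2 + 6)) | E=∅ | K=[fun :: let x]]
step 4: [C=(-2 * 1) | E=∅ | K=[subR :: fun :: let x]]
step 5: [C=-2 | E=∅ | K=[mulR :: subR :: fun :: let x]]
step 6: [C=1 | E=∅ | K=[mulL(-2) :: subR :: fun :: let x]]
step 7: [C=(-2 + 6) | E=∅ | K=[subL(-2) :: fun :: let x]]
step 8: [C=-2 | E=∅ | K=[addR :: subL(-2) :: fun :: let x]]
step 9: [C=6 | E=∅ | K=[addL(-2) :: subL(-2) :: fun :: let x]]
step 10: [C=((λv. (v * 4)) (if0 (z + -2) then 3 else 1)) | E={z↦-6} | K=[let x]]
step 11: [C=(λv. (v * 4)) | E={z↦-6} | K=[arg :: let x]]
step 12: [C=(if0 (z + -2) then 3 else 1) | E={z↦-6} | K=[fun :: let x]]
step 13: [C=(z + -2) | E={z↦-6} | K=[if0 :: fun :: let x]]
step 14: [C=z | E={z↦-6} | K=[addR :: if0 :: fun :: let x]]
step 15: [C=-2 | E={z↦-6} | K=[addL(-6) :: if0 :: fun :: let x]]
step 16: [C=1 | E={z↦-6} | K=[fun :: let x]]
step 17: [C=(v * 4) | E={v↦1, z↦-6} | K=[let x]]
step 18: [C=v | E={v↦1, z↦-6} | K=[mulR :: let x]]
step 19: [C=4 | E={v↦1, z↦-6} | K=[mulL(1) :: let x]]
step 20: [C=x | E={x↦4} | K=∅]
→ final value 4

Answer: 4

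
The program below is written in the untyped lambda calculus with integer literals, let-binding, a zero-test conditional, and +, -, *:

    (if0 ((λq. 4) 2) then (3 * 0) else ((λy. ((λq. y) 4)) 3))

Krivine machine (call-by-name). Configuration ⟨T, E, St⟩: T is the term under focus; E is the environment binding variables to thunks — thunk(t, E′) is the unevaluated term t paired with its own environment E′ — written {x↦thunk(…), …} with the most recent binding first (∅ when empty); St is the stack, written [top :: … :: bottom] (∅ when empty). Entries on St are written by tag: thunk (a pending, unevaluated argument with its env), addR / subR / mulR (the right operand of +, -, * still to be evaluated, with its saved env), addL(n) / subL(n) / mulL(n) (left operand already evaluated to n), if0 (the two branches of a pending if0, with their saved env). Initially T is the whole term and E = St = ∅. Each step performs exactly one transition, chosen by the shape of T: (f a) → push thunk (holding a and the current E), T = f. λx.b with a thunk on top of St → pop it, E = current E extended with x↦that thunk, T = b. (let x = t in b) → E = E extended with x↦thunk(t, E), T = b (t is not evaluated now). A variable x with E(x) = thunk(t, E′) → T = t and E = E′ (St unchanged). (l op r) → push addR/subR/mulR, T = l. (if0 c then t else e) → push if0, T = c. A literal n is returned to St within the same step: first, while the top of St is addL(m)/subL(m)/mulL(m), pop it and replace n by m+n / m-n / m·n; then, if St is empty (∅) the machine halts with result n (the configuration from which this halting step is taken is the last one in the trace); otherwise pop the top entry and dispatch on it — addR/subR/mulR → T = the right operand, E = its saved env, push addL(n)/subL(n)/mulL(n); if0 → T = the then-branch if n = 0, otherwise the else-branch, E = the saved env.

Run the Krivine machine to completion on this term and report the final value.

Answer: 3

Derivation:
t=0: ⟨T=(if0 ((λq. 4) 2) then (3 * 0) else ((λy. ((λq. y) 4)) 3)); E=∅; St=∅⟩
t=1: ⟨T=((λq. 4) 2); E=∅; St=[if0]⟩
t=2: ⟨T=(λq. 4); E=∅; St=[thunk :: if0]⟩
t=3: ⟨T=4; E={q↦thunk(2, ∅)}; St=[if0]⟩
t=4: ⟨T=((λy. ((λq. y) 4)) 3); E=∅; St=∅⟩
t=5: ⟨T=(λy. ((λq. y) 4)); E=∅; St=[thunk]⟩
t=6: ⟨T=((λq. y) 4); E={y↦thunk(3, ∅)}; St=∅⟩
t=7: ⟨T=(λq. y); E={y↦thunk(3, ∅)}; St=[thunk]⟩
t=8: ⟨T=y; E={q↦thunk(4, {y↦thunk(3, ∅)}), y↦thunk(3, ∅)}; St=∅⟩
t=9: ⟨T=3; E=∅; St=∅⟩
→ final value 3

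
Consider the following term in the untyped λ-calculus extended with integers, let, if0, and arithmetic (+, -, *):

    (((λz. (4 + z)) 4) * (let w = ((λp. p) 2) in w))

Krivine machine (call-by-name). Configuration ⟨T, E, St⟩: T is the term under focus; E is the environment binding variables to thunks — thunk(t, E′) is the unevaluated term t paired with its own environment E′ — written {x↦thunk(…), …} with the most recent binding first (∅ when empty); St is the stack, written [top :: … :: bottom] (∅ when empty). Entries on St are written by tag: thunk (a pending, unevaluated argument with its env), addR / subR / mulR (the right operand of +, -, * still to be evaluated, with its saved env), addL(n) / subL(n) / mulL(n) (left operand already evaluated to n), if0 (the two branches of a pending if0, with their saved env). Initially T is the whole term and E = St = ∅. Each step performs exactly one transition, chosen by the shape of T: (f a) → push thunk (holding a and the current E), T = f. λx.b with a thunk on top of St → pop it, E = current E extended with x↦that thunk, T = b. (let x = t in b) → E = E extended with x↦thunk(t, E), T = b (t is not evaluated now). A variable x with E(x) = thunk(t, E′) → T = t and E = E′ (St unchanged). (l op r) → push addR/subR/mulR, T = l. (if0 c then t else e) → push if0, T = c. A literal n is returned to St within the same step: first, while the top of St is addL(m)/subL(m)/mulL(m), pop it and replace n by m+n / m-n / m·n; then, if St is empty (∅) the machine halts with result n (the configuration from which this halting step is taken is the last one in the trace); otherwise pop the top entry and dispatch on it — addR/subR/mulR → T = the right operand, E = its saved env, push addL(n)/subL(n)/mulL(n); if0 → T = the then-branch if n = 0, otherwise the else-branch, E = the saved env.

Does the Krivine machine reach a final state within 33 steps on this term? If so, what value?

Answer: 16

Derivation:
t=0: [T=(((λz. (4 + z)) 4) * (let w = ((λp. p) 2) in w)) | E=∅ | St=∅]
t=1: [T=((λz. (4 + z)) 4) | E=∅ | St=[mulR]]
t=2: [T=(λz. (4 + z)) | E=∅ | St=[thunk :: mulR]]
t=3: [T=(4 + z) | E={z↦thunk(4, ∅)} | St=[mulR]]
t=4: [T=4 | E={z↦thunk(4, ∅)} | St=[addR :: mulR]]
t=5: [T=z | E={z↦thunk(4, ∅)} | St=[addL(4) :: mulR]]
t=6: [T=4 | E=∅ | St=[addL(4) :: mulR]]
t=7: [T=(let w = ((λp. p) 2) in w) | E=∅ | St=[mulL(8)]]
t=8: [T=w | E={w↦thunk(((λp. p) 2), ∅)} | St=[mulL(8)]]
t=9: [T=((λp. p) 2) | E=∅ | St=[mulL(8)]]
t=10: [T=(λp. p) | E=∅ | St=[thunk :: mulL(8)]]
t=11: [T=p | E={p↦thunk(2, ∅)} | St=[mulL(8)]]
t=12: [T=2 | E=∅ | St=[mulL(8)]]
→ final value 16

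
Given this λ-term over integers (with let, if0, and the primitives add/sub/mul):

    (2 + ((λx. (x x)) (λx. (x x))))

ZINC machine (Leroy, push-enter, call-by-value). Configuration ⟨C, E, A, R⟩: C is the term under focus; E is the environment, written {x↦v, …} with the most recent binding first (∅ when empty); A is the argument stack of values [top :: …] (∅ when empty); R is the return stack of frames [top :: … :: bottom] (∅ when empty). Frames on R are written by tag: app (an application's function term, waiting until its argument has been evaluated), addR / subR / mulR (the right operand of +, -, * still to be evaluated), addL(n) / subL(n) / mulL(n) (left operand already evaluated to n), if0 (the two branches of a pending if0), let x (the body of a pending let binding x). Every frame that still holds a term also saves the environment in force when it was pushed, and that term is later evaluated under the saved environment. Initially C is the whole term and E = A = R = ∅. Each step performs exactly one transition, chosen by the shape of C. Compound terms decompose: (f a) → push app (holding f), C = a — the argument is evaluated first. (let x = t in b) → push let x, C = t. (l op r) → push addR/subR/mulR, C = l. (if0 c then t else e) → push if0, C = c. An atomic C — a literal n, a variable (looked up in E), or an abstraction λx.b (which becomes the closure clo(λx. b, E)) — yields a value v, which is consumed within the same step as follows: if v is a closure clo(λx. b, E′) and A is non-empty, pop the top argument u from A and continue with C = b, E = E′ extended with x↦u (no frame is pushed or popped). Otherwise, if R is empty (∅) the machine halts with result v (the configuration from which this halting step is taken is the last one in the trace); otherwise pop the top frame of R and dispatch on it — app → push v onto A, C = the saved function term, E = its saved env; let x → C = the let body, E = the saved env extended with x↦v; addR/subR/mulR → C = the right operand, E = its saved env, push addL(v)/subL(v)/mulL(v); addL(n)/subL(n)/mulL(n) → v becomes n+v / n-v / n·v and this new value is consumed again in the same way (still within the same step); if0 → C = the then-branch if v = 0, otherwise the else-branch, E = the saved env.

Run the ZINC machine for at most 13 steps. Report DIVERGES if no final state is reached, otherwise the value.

Answer: DIVERGES (no final state within 13 steps)

Derivation:
[0] [C=(2 + ((λx. (x x)) (λx. (x x)))) | E=∅ | A=∅ | R=∅]
[1] [C=2 | E=∅ | A=∅ | R=[addR]]
[2] [C=((λx. (x x)) (λx. (x x))) | E=∅ | A=∅ | R=[addL(2)]]
[3] [C=(λx. (x x)) | E=∅ | A=∅ | R=[app :: addL(2)]]
[4] [C=(λx. (x x)) | E=∅ | A=[clo(λx. (x x), ∅)] | R=[addL(2)]]
[5] [C=(x x) | E={x↦clo(λx. (x x), ∅)} | A=∅ | R=[addL(2)]]
[6] [C=x | E={x↦clo(λx. (x x), ∅)} | A=∅ | R=[app :: addL(2)]]
[7] [C=x | E={x↦clo(λx. (x x), ∅)} | A=[clo(λx. (x x), ∅)] | R=[addL(2)]]
… configuration repeats with period 3 (steps 5–7 recur indefinitely) …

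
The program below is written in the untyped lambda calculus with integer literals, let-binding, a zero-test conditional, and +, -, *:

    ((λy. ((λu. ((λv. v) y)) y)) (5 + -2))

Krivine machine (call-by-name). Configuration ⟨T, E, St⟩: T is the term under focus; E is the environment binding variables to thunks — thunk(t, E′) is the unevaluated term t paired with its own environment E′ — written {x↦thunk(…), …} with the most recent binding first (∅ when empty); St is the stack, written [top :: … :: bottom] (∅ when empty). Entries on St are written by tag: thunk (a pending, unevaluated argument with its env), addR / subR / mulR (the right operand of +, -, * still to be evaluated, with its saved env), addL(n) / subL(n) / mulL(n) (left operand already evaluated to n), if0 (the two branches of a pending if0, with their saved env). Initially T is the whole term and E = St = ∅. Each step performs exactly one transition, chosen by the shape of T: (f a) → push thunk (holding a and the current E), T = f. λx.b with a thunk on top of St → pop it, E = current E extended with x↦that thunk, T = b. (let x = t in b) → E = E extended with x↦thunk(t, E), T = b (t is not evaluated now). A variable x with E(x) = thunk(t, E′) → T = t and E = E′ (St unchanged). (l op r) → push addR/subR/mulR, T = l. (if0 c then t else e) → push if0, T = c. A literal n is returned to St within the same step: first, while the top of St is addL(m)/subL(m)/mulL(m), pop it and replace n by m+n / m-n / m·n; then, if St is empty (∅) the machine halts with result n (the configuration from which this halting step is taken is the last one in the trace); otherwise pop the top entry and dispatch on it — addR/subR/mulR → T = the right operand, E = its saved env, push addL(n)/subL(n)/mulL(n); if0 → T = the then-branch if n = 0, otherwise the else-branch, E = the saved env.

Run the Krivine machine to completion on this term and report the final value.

Answer: 3

Machine steps:
step 0: [T=((λy. ((λu. ((λv. v) y)) y)) (5 + -2)) | E=∅ | St=∅]
step 1: [T=(λy. ((λu. ((λv. v) y)) y)) | E=∅ | St=[thunk]]
step 2: [T=((λu. ((λv. v) y)) y) | E={y↦thunk((5 + -2), ∅)} | St=∅]
step 3: [T=(λu. ((λv. v) y)) | E={y↦thunk((5 + -2), ∅)} | St=[thunk]]
step 4: [T=((λv. v) y) | E={u↦thunk(y, {y↦thunk((5 + -2), ∅)}), y↦thunk((5 + -2), ∅)} | St=∅]
step 5: [T=(λv. v) | E={u↦thunk(y, {y↦thunk((5 + -2), ∅)}), y↦thunk((5 + -2), ∅)} | St=[thunk]]
step 6: [T=v | E={v↦thunk(y, {u↦thunk(y, {y↦thunk((5 + -2), ∅)}), y↦thunk((5 + -2), ∅)}), u↦thunk(y, {y↦thunk((5 + -2), ∅)}), y↦thunk((5 + -2), ∅)} | St=∅]
step 7: [T=y | E={u↦thunk(y, {y↦thunk((5 + -2), ∅)}), y↦thunk((5 + -2), ∅)} | St=∅]
step 8: [T=(5 + -2) | E=∅ | St=∅]
step 9: [T=5 | E=∅ | St=[addR]]
step 10: [T=-2 | E=∅ | St=[addL(5)]]
→ final value 3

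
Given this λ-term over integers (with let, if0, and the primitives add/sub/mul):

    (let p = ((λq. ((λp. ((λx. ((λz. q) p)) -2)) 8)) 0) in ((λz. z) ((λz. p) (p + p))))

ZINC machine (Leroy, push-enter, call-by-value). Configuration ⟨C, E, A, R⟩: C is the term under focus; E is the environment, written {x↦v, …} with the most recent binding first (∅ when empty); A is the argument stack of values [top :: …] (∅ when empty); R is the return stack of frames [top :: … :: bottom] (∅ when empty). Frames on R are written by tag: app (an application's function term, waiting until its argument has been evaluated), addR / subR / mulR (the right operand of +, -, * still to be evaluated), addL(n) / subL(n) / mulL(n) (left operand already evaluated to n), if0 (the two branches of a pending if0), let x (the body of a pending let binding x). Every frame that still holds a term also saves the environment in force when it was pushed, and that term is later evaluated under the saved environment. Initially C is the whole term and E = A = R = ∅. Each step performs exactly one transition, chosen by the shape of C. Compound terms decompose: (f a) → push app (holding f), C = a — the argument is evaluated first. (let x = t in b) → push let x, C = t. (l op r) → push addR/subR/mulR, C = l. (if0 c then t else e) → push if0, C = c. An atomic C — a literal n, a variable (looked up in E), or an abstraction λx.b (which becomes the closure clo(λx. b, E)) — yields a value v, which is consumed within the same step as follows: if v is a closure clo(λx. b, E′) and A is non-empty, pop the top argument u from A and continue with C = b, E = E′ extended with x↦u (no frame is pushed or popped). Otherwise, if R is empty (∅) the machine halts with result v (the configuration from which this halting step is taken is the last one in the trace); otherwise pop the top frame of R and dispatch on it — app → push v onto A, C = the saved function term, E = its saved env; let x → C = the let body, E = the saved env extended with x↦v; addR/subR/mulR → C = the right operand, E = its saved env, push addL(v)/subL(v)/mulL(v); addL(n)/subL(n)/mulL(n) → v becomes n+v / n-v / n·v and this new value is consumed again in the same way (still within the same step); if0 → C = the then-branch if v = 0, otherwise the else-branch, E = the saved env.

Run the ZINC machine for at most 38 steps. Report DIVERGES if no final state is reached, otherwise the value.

t=0: ⟨C=(let p = ((λq. ((λp. ((λx. ((λz. q) p)) -2)) 8)) 0) in ((λz. z) ((λz. p) (p + p)))); E=∅; A=∅; R=∅⟩
t=1: ⟨C=((λq. ((λp. ((λx. ((λz. q) p)) -2)) 8)) 0); E=∅; A=∅; R=[let p]⟩
t=2: ⟨C=0; E=∅; A=∅; R=[app :: let p]⟩
t=3: ⟨C=(λq. ((λp. ((λx. ((λz. q) p)) -2)) 8)); E=∅; A=[0]; R=[let p]⟩
t=4: ⟨C=((λp. ((λx. ((λz. q) p)) -2)) 8); E={q↦0}; A=∅; R=[let p]⟩
t=5: ⟨C=8; E={q↦0}; A=∅; R=[app :: let p]⟩
t=6: ⟨C=(λp. ((λx. ((λz. q) p)) -2)); E={q↦0}; A=[8]; R=[let p]⟩
t=7: ⟨C=((λx. ((λz. q) p)) -2); E={p↦8, q↦0}; A=∅; R=[let p]⟩
t=8: ⟨C=-2; E={p↦8, q↦0}; A=∅; R=[app :: let p]⟩
t=9: ⟨C=(λx. ((λz. q) p)); E={p↦8, q↦0}; A=[-2]; R=[let p]⟩
t=10: ⟨C=((λz. q) p); E={x↦-2, p↦8, q↦0}; A=∅; R=[let p]⟩
t=11: ⟨C=p; E={x↦-2, p↦8, q↦0}; A=∅; R=[app :: let p]⟩
t=12: ⟨C=(λz. q); E={x↦-2, p↦8, q↦0}; A=[8]; R=[let p]⟩
t=13: ⟨C=q; E={z↦8, x↦-2, p↦8, q↦0}; A=∅; R=[let p]⟩
t=14: ⟨C=((λz. z) ((λz. p) (p + p))); E={p↦0}; A=∅; R=∅⟩
t=15: ⟨C=((λz. p) (p + p)); E={p↦0}; A=∅; R=[app]⟩
t=16: ⟨C=(p + p); E={p↦0}; A=∅; R=[app :: app]⟩
t=17: ⟨C=p; E={p↦0}; A=∅; R=[addR :: app :: app]⟩
t=18: ⟨C=p; E={p↦0}; A=∅; R=[addL(0) :: app :: app]⟩
t=19: ⟨C=(λz. p); E={p↦0}; A=[0]; R=[app]⟩
t=20: ⟨C=p; E={z↦0, p↦0}; A=∅; R=[app]⟩
t=21: ⟨C=(λz. z); E={p↦0}; A=[0]; R=∅⟩
t=22: ⟨C=z; E={z↦0, p↦0}; A=∅; R=∅⟩
→ final value 0

Answer: 0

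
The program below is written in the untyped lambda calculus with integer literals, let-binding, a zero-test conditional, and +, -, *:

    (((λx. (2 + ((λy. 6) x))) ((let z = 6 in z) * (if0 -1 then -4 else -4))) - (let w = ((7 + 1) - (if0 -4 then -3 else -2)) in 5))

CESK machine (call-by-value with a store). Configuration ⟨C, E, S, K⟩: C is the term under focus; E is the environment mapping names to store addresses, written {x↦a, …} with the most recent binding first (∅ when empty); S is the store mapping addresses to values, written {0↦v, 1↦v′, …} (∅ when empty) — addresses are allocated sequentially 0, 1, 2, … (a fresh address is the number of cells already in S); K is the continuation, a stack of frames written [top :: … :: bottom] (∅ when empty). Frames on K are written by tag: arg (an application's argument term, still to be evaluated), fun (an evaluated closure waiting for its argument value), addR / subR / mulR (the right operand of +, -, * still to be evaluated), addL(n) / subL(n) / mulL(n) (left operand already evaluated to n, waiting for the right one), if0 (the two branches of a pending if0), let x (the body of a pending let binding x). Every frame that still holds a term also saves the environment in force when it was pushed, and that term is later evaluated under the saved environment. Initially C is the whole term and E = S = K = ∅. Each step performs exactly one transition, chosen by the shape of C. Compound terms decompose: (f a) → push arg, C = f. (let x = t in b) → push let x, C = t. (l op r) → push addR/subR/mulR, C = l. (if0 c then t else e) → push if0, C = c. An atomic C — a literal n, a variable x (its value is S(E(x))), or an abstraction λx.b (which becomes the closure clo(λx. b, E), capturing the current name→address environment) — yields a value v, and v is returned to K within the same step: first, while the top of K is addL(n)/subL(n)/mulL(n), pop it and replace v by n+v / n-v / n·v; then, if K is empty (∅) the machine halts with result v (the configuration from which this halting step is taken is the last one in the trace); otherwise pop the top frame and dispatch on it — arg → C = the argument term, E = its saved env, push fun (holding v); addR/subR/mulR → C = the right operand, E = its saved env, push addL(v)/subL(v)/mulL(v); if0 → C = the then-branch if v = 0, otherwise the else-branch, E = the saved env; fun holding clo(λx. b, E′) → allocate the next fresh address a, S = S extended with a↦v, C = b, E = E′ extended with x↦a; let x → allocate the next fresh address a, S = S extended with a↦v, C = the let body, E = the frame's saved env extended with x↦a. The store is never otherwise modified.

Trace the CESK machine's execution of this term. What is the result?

[0] [C=(((λx. (2 + ((λy. 6) x))) ((let z = 6 in z) * (if0 -1 then -4 else -4))) - (let w = ((7 + 1) - (if0 -4 then -3 else -2)) in 5)) | E=∅ | S=∅ | K=∅]
[1] [C=((λx. (2 + ((λy. 6) x))) ((let z = 6 in z) * (if0 -1 then -4 else -4))) | E=∅ | S=∅ | K=[subR]]
[2] [C=(λx. (2 + ((λy. 6) x))) | E=∅ | S=∅ | K=[arg :: subR]]
[3] [C=((let z = 6 in z) * (if0 -1 then -4 else -4)) | E=∅ | S=∅ | K=[fun :: subR]]
[4] [C=(let z = 6 in z) | E=∅ | S=∅ | K=[mulR :: fun :: subR]]
[5] [C=6 | E=∅ | S=∅ | K=[let z :: mulR :: fun :: subR]]
[6] [C=z | E={z↦0} | S={0↦6} | K=[mulR :: fun :: subR]]
[7] [C=(if0 -1 then -4 else -4) | E=∅ | S={0↦6} | K=[mulL(6) :: fun :: subR]]
[8] [C=-1 | E=∅ | S={0↦6} | K=[if0 :: mulL(6) :: fun :: subR]]
[9] [C=-4 | E=∅ | S={0↦6} | K=[mulL(6) :: fun :: subR]]
[10] [C=(2 + ((λy. 6) x)) | E={x↦1} | S={0↦6, 1↦-24} | K=[subR]]
[11] [C=2 | E={x↦1} | S={0↦6, 1↦-24} | K=[addR :: subR]]
[12] [C=((λy. 6) x) | E={x↦1} | S={0↦6, 1↦-24} | K=[addL(2) :: subR]]
[13] [C=(λy. 6) | E={x↦1} | S={0↦6, 1↦-24} | K=[arg :: addL(2) :: subR]]
[14] [C=x | E={x↦1} | S={0↦6, 1↦-24} | K=[fun :: addL(2) :: subR]]
[15] [C=6 | E={y↦2, x↦1} | S={0↦6, 1↦-24, 2↦-24} | K=[addL(2) :: subR]]
[16] [C=(let w = ((7 + 1) - (if0 -4 then -3 else -2)) in 5) | E=∅ | S={0↦6, 1↦-24, 2↦-24} | K=[subL(8)]]
[17] [C=((7 + 1) - (if0 -4 then -3 else -2)) | E=∅ | S={0↦6, 1↦-24, 2↦-24} | K=[let w :: subL(8)]]
[18] [C=(7 + 1) | E=∅ | S={0↦6, 1↦-24, 2↦-24} | K=[subR :: let w :: subL(8)]]
[19] [C=7 | E=∅ | S={0↦6, 1↦-24, 2↦-24} | K=[addR :: subR :: let w :: subL(8)]]
[20] [C=1 | E=∅ | S={0↦6, 1↦-24, 2↦-24} | K=[addL(7) :: subR :: let w :: subL(8)]]
[21] [C=(if0 -4 then -3 else -2) | E=∅ | S={0↦6, 1↦-24, 2↦-24} | K=[subL(8) :: let w :: subL(8)]]
[22] [C=-4 | E=∅ | S={0↦6, 1↦-24, 2↦-24} | K=[if0 :: subL(8) :: let w :: subL(8)]]
[23] [C=-2 | E=∅ | S={0↦6, 1↦-24, 2↦-24} | K=[subL(8) :: let w :: subL(8)]]
[24] [C=5 | E={w↦3} | S={0↦6, 1↦-24, 2↦-24, 3↦10} | K=[subL(8)]]
→ final value 3

Answer: 3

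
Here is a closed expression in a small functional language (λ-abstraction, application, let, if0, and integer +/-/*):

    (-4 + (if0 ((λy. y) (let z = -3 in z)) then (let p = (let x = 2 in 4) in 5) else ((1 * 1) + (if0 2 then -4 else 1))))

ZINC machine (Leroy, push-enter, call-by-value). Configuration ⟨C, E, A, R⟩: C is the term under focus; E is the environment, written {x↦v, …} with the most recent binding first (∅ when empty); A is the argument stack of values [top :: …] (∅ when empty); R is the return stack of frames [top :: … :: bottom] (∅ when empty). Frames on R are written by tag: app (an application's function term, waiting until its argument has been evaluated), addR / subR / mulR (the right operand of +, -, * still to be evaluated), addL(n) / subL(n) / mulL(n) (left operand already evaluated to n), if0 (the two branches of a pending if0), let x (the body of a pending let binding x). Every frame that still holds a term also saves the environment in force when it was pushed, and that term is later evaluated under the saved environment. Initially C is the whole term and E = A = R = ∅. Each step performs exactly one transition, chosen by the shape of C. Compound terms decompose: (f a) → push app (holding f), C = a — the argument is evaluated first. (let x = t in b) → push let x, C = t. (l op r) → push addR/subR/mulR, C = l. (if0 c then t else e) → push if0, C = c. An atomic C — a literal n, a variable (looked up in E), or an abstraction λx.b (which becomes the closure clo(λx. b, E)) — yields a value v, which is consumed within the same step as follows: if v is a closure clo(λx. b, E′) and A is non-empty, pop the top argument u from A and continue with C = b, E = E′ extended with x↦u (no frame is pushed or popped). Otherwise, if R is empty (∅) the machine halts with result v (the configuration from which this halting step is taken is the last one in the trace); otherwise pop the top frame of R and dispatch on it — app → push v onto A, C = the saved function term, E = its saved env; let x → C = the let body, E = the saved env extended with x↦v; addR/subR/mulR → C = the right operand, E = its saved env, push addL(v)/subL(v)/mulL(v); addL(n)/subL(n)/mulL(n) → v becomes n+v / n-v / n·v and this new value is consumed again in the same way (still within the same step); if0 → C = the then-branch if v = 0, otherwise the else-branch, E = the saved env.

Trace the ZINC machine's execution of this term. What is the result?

t=0: ⟨C=(-4 + (if0 ((λy. y) (let z = -3 in z)) then (let p = (let x = 2 in 4) in 5) else ((1 * 1) + (if0 2 then -4 else 1)))); E=∅; A=∅; R=∅⟩
t=1: ⟨C=-4; E=∅; A=∅; R=[addR]⟩
t=2: ⟨C=(if0 ((λy. y) (let z = -3 in z)) then (let p = (let x = 2 in 4) in 5) else ((1 * 1) + (if0 2 then -4 else 1))); E=∅; A=∅; R=[addL(-4)]⟩
t=3: ⟨C=((λy. y) (let z = -3 in z)); E=∅; A=∅; R=[if0 :: addL(-4)]⟩
t=4: ⟨C=(let z = -3 in z); E=∅; A=∅; R=[app :: if0 :: addL(-4)]⟩
t=5: ⟨C=-3; E=∅; A=∅; R=[let z :: app :: if0 :: addL(-4)]⟩
t=6: ⟨C=z; E={z↦-3}; A=∅; R=[app :: if0 :: addL(-4)]⟩
t=7: ⟨C=(λy. y); E=∅; A=[-3]; R=[if0 :: addL(-4)]⟩
t=8: ⟨C=y; E={y↦-3}; A=∅; R=[if0 :: addL(-4)]⟩
t=9: ⟨C=((1 * 1) + (if0 2 then -4 else 1)); E=∅; A=∅; R=[addL(-4)]⟩
t=10: ⟨C=(1 * 1); E=∅; A=∅; R=[addR :: addL(-4)]⟩
t=11: ⟨C=1; E=∅; A=∅; R=[mulR :: addR :: addL(-4)]⟩
t=12: ⟨C=1; E=∅; A=∅; R=[mulL(1) :: addR :: addL(-4)]⟩
t=13: ⟨C=(if0 2 then -4 else 1); E=∅; A=∅; R=[addL(1) :: addL(-4)]⟩
t=14: ⟨C=2; E=∅; A=∅; R=[if0 :: addL(1) :: addL(-4)]⟩
t=15: ⟨C=1; E=∅; A=∅; R=[addL(1) :: addL(-4)]⟩
→ final value -2

Answer: -2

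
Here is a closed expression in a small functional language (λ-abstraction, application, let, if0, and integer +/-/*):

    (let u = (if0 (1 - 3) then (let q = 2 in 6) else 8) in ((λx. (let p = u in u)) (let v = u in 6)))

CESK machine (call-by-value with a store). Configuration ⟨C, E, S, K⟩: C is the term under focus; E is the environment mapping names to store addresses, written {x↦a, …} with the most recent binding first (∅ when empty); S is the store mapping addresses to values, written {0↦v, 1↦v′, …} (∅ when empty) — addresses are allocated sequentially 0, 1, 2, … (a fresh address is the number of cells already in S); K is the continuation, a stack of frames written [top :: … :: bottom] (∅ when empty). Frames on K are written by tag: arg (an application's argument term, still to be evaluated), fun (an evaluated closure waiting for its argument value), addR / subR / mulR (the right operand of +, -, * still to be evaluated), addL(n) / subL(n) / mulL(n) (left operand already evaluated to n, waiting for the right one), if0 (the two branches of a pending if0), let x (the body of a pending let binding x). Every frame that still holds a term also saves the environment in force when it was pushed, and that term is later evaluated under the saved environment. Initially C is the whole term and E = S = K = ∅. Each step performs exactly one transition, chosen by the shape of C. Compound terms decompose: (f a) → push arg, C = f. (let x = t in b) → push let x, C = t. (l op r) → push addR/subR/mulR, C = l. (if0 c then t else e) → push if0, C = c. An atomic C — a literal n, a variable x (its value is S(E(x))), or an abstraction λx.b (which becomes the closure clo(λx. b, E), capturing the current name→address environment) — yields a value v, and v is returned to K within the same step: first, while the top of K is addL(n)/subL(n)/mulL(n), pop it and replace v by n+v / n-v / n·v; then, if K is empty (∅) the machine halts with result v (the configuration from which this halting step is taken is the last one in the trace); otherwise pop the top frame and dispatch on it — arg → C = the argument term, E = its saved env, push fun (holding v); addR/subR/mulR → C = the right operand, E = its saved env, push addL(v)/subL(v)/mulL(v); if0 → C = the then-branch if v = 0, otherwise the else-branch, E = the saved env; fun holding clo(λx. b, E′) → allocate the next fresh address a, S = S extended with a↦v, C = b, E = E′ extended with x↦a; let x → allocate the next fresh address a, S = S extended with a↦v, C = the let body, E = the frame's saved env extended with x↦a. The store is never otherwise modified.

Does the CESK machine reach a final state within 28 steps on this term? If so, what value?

step 0: [C=(let u = (if0 (1 - 3) then (let q = 2 in 6) else 8) in ((λx. (let p = u in u)) (let v = u in 6))) | E=∅ | S=∅ | K=∅]
step 1: [C=(if0 (1 - 3) then (let q = 2 in 6) else 8) | E=∅ | S=∅ | K=[let u]]
step 2: [C=(1 - 3) | E=∅ | S=∅ | K=[if0 :: let u]]
step 3: [C=1 | E=∅ | S=∅ | K=[subR :: if0 :: let u]]
step 4: [C=3 | E=∅ | S=∅ | K=[subL(1) :: if0 :: let u]]
step 5: [C=8 | E=∅ | S=∅ | K=[let u]]
step 6: [C=((λx. (let p = u in u)) (let v = u in 6)) | E={u↦0} | S={0↦8} | K=∅]
step 7: [C=(λx. (let p = u in u)) | E={u↦0} | S={0↦8} | K=[arg]]
step 8: [C=(let v = u in 6) | E={u↦0} | S={0↦8} | K=[fun]]
step 9: [C=u | E={u↦0} | S={0↦8} | K=[let v :: fun]]
step 10: [C=6 | E={v↦1, u↦0} | S={0↦8, 1↦8} | K=[fun]]
step 11: [C=(let p = u in u) | E={x↦2, u↦0} | S={0↦8, 1↦8, 2↦6} | K=∅]
step 12: [C=u | E={x↦2, u↦0} | S={0↦8, 1↦8, 2↦6} | K=[let p]]
step 13: [C=u | E={p↦3, x↦2, u↦0} | S={0↦8, 1↦8, 2↦6, 3↦8} | K=∅]
→ final value 8

Answer: 8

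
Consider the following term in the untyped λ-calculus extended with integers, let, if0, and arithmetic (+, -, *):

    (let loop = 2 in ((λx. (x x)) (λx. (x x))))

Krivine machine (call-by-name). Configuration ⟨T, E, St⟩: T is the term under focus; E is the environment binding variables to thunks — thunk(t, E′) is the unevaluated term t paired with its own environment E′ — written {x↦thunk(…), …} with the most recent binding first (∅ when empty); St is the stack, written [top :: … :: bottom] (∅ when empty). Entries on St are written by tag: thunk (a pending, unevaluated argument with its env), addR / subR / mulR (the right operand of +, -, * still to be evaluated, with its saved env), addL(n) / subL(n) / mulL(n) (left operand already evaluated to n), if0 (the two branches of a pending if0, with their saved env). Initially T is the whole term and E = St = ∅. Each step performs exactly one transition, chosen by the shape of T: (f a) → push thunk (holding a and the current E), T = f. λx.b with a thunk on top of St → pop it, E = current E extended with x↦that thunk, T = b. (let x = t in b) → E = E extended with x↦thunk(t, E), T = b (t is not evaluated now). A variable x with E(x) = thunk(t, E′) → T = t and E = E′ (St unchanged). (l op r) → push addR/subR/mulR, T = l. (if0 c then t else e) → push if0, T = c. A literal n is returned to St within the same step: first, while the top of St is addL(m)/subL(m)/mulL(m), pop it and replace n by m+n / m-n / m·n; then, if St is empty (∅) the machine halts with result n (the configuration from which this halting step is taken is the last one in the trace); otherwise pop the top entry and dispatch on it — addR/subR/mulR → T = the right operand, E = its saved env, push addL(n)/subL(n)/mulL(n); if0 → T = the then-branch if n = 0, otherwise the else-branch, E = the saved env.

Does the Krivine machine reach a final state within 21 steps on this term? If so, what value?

Answer: DIVERGES (no final state within 21 steps)

Execution trace:
step 0: ⟨T=(let loop = 2 in ((λx. (x x)) (λx. (x x)))); E=∅; St=∅⟩
step 1: ⟨T=((λx. (x x)) (λx. (x x))); E={loop↦thunk(2, ∅)}; St=∅⟩
step 2: ⟨T=(λx. (x x)); E={loop↦thunk(2, ∅)}; St=[thunk]⟩
step 3: ⟨T=(x x); E={x↦thunk((λx. (x x)), {loop↦thunk(2, ∅)}), loop↦thunk(2, ∅)}; St=∅⟩
step 4: ⟨T=x; E={x↦thunk((λx. (x x)), {loop↦thunk(2, ∅)}), loop↦thunk(2, ∅)}; St=[thunk]⟩
step 5: ⟨T=(λx. (x x)); E={loop↦thunk(2, ∅)}; St=[thunk]⟩
step 6: ⟨T=(x x); E={x↦thunk(x, {x↦thunk((λx. (x x)), {loop↦thunk(2, ∅)}), loop↦thunk(2, ∅)}), loop↦thunk(2, ∅)}; St=∅⟩
step 7: ⟨T=x; E={x↦thunk(x, {x↦thunk((λx. (x x)), {loop↦thunk(2, ∅)}), loop↦thunk(2, ∅)}), loop↦thunk(2, ∅)}; St=[thunk]⟩
step 8: ⟨T=x; E={x↦thunk((λx. (x x)), {loop↦thunk(2, ∅)}), loop↦thunk(2, ∅)}; St=[thunk]⟩
step 9: ⟨T=(λx. (x x)); E={loop↦thunk(2, ∅)}; St=[thunk]⟩
step 10: ⟨T=(x x); E={x↦thunk(x, {x↦thunk(x, {x↦thunk((λx. (x x)), {loop↦thunk(2, ∅)}), loop↦thunk(2, ∅)}), loop↦thunk(2, ∅)}), loop↦thunk(2, ∅)}; St=∅⟩
step 11: ⟨T=x; E={x↦thunk(x, {x↦thunk(x, {x↦thunk((λx. (x x)), {loop↦thunk(2, ∅)}), loop↦thunk(2, ∅)}), loop↦thunk(2, ∅)}), loop↦thunk(2, ∅)}; St=[thunk]⟩
step 12: ⟨T=x; E={x↦thunk(x, {x↦thunk((λx. (x x)), {loop↦thunk(2, ∅)}), loop↦thunk(2, ∅)}), loop↦thunk(2, ∅)}; St=[thunk]⟩
step 13: ⟨T=x; E={x↦thunk((λx. (x x)), {loop↦thunk(2, ∅)}), loop↦thunk(2, ∅)}; St=[thunk]⟩
step 14: ⟨T=(λx. (x x)); E={loop↦thunk(2, ∅)}; St=[thunk]⟩
step 15: ⟨T=(x x); E={x↦thunk(x, {x↦thunk(x, {x↦thunk(x, {x↦thunk((λx. (x x)), {loop↦thunk(2, ∅)}), loop↦thunk(2, ∅)}), loop↦thunk(2, ∅)}), loop↦thunk(2, ∅)}), loop↦thunk(2, ∅)}; St=∅⟩
step 16: ⟨T=x; E={x↦thunk(x, {x↦thunk(x, {x↦thunk(x, {x↦thunk((λx. (x x)), {loop↦thunk(2, ∅)}), loop↦thunk(2, ∅)}), loop↦thunk(2, ∅)}), loop↦thunk(2, ∅)}), loop↦thunk(2, ∅)}; St=[thunk]⟩
step 17: ⟨T=x; E={x↦thunk(x, {x↦thunk(x, {x↦thunk((λx. (x x)), {loop↦thunk(2, ∅)}), loop↦thunk(2, ∅)}), loop↦thunk(2, ∅)}), loop↦thunk(2, ∅)}; St=[thunk]⟩
step 18: ⟨T=x; E={x↦thunk(x, {x↦thunk((λx. (x x)), {loop↦thunk(2, ∅)}), loop↦thunk(2, ∅)}), loop↦thunk(2, ∅)}; St=[thunk]⟩
step 19: ⟨T=x; E={x↦thunk((λx. (x x)), {loop↦thunk(2, ∅)}), loop↦thunk(2, ∅)}; St=[thunk]⟩
step 20: ⟨T=(λx. (x x)); E={loop↦thunk(2, ∅)}; St=[thunk]⟩
step 21: ⟨T=(x x); E={x↦thunk(x, {x↦thunk(x, {x↦thunk(x, {x↦thunk(x, {x↦thunk((λx. (x x)), {loop↦thunk(2, ∅)}), loop↦thunk(2, ∅)}), loop↦thunk(2, ∅)}), loop↦thunk(2, ∅)}), loop↦thunk(2, ∅)}), loop↦thunk(2, ∅)}; St=∅⟩
→ 21 transitions taken and the configuration is still not final: no result within 21 steps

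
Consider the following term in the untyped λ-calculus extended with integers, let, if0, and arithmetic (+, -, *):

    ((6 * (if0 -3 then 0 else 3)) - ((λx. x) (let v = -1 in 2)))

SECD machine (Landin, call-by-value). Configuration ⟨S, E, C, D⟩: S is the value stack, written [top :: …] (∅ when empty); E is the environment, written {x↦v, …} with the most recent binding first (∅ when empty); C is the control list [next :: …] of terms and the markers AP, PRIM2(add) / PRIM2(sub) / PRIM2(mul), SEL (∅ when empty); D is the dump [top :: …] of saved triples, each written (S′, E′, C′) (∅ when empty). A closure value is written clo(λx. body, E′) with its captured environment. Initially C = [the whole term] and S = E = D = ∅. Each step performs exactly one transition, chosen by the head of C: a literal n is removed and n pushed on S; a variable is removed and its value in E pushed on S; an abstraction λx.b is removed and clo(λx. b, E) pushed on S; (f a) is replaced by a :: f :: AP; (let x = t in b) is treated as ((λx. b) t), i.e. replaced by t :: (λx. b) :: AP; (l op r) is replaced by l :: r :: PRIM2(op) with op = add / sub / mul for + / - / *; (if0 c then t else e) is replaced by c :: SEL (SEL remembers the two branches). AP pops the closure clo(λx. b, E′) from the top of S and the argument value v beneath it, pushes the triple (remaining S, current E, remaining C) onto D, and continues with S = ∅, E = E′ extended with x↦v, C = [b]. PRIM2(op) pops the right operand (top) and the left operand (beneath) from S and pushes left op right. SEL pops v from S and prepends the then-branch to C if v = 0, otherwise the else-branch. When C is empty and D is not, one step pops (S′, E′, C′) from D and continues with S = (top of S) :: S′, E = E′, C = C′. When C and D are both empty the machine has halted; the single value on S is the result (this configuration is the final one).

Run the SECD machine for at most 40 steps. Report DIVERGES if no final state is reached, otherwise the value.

0. [S=∅ | E=∅ | C=[((6 * (if0 -3 then 0 else 3)) - ((λx. x) (let v = -1 in 2)))] | D=∅]
1. [S=∅ | E=∅ | C=[(6 * (if0 -3 then 0 else 3)) :: ((λx. x) (let v = -1 in 2)) :: PRIM2(sub)] | D=∅]
2. [S=∅ | E=∅ | C=[6 :: (if0 -3 then 0 else 3) :: PRIM2(mul) :: ((λx. x) (let v = -1 in 2)) :: PRIM2(sub)] | D=∅]
3. [S=[6] | E=∅ | C=[(if0 -3 then 0 else 3) :: PRIM2(mul) :: ((λx. x) (let v = -1 in 2)) :: PRIM2(sub)] | D=∅]
4. [S=[6] | E=∅ | C=[-3 :: SEL :: PRIM2(mul) :: ((λx. x) (let v = -1 in 2)) :: PRIM2(sub)] | D=∅]
5. [S=[-3 :: 6] | E=∅ | C=[SEL :: PRIM2(mul) :: ((λx. x) (let v = -1 in 2)) :: PRIM2(sub)] | D=∅]
6. [S=[6] | E=∅ | C=[3 :: PRIM2(mul) :: ((λx. x) (let v = -1 in 2)) :: PRIM2(sub)] | D=∅]
7. [S=[3 :: 6] | E=∅ | C=[PRIM2(mul) :: ((λx. x) (let v = -1 in 2)) :: PRIM2(sub)] | D=∅]
8. [S=[18] | E=∅ | C=[((λx. x) (let v = -1 in 2)) :: PRIM2(sub)] | D=∅]
9. [S=[18] | E=∅ | C=[(let v = -1 in 2) :: (λx. x) :: AP :: PRIM2(sub)] | D=∅]
10. [S=[18] | E=∅ | C=[-1 :: (λv. 2) :: AP :: (λx. x) :: AP :: PRIM2(sub)] | D=∅]
11. [S=[-1 :: 18] | E=∅ | C=[(λv. 2) :: AP :: (λx. x) :: AP :: PRIM2(sub)] | D=∅]
12. [S=[clo(λv. 2, ∅) :: -1 :: 18] | E=∅ | C=[AP :: (λx. x) :: AP :: PRIM2(sub)] | D=∅]
13. [S=∅ | E={v↦-1} | C=[2] | D=[([18], ∅, [(λx. x) :: AP :: PRIM2(sub)])]]
14. [S=[2] | E={v↦-1} | C=∅ | D=[([18], ∅, [(λx. x) :: AP :: PRIM2(sub)])]]
15. [S=[2 :: 18] | E=∅ | C=[(λx. x) :: AP :: PRIM2(sub)] | D=∅]
16. [S=[clo(λx. x, ∅) :: 2 :: 18] | E=∅ | C=[AP :: PRIM2(sub)] | D=∅]
17. [S=∅ | E={x↦2} | C=[x] | D=[([18], ∅, [PRIM2(sub)])]]
18. [S=[2] | E={x↦2} | C=∅ | D=[([18], ∅, [PRIM2(sub)])]]
19. [S=[2 :: 18] | E=∅ | C=[PRIM2(sub)] | D=∅]
20. [S=[16] | E=∅ | C=∅ | D=∅]
→ final value 16

Answer: 16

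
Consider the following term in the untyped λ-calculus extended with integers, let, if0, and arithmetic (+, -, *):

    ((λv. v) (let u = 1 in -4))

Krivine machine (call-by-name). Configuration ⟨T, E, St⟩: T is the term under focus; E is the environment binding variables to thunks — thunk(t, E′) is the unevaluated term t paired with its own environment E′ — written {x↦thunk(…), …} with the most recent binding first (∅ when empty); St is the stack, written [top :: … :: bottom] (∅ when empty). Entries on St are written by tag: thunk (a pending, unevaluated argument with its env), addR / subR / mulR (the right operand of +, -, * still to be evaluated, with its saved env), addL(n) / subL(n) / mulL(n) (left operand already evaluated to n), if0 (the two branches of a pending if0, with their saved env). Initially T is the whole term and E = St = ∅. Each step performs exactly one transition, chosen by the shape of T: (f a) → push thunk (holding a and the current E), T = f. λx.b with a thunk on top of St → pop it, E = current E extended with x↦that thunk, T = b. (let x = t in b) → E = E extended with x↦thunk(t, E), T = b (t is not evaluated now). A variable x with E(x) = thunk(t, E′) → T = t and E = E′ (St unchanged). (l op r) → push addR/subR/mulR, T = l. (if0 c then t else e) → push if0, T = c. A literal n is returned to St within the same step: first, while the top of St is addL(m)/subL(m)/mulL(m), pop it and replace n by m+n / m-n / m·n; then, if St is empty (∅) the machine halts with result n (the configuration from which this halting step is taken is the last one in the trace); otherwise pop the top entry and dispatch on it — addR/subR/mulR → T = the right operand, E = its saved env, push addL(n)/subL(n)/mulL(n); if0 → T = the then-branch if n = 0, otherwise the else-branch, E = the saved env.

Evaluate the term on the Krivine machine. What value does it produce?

0. ⟨T=((λv. v) (let u = 1 in -4)); E=∅; St=∅⟩
1. ⟨T=(λv. v); E=∅; St=[thunk]⟩
2. ⟨T=v; E={v↦thunk((let u = 1 in -4), ∅)}; St=∅⟩
3. ⟨T=(let u = 1 in -4); E=∅; St=∅⟩
4. ⟨T=-4; E={u↦thunk(1, ∅)}; St=∅⟩
→ final value -4

Answer: -4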